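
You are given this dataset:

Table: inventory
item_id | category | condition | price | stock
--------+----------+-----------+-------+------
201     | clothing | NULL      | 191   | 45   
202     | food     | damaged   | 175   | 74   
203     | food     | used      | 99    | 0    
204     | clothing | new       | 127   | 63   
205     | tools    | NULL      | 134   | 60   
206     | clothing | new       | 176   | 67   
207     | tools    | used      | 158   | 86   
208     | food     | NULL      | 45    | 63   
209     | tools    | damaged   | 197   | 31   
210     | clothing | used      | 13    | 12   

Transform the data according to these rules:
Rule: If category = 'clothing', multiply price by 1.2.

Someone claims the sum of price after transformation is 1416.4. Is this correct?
Yes, the result is correct.

Step 1: Calculate the correct sum after transformation
Step 2: Apply multiplier 1.2 to records where category = 'clothing'
Step 3: Correct result = 1416.4
Step 4: Claimed result = 1416.4
Step 5: 1416.4 = 1416.4 ✓
Conclusion: The claimed result is correct.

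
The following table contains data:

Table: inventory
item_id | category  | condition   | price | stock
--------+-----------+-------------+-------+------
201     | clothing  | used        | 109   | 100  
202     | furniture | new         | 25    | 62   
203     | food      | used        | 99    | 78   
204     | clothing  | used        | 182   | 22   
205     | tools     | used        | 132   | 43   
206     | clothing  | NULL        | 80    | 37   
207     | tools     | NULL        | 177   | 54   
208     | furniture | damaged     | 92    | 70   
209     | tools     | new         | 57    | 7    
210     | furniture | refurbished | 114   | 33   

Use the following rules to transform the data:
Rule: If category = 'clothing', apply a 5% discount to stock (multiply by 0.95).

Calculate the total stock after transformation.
498.05

Step 1: Records with category = 'clothing' have total stock = 159
Step 2: Apply multiplier: 159 × 0.95 = 151.05
Step 3: Other records total: 347
Step 4: Final sum = 151.05 + 347 = 498.05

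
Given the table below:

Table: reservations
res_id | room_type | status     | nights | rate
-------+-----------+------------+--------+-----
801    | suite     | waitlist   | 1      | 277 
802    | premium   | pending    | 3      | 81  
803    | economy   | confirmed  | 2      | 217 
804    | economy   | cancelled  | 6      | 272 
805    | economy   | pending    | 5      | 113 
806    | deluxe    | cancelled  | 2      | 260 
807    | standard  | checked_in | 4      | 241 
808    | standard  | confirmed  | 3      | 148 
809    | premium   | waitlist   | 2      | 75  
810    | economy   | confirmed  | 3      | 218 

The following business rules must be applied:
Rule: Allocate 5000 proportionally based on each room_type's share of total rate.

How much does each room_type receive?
deluxe: 683.49, economy: 2155.63, premium: 410.09, standard: 1022.61, suite: 728.18

Step 1: Calculate total rate = 1902
Step 2: Calculate each room_type's proportion:
  deluxe: 260/1902 = 13.67% → 683.49
  economy: 820/1902 = 43.11% → 2155.63
  premium: 156/1902 = 8.20% → 410.09
  standard: 389/1902 = 20.45% → 1022.61
  suite: 277/1902 = 14.56% → 728.18
Step 3: Verify: sum of allocations ≈ 5000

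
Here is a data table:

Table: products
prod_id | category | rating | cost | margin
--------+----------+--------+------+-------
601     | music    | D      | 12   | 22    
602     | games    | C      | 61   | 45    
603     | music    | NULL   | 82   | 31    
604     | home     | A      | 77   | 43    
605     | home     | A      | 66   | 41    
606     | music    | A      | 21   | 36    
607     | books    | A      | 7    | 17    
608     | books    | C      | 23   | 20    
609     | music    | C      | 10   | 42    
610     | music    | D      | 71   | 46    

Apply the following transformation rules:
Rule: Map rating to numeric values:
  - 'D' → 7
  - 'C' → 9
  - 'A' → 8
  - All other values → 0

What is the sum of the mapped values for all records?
73

Step 1: Apply mapping to each record
Step 2: Count by status:
  'D': 2 records × 7 = 14
  'C': 3 records × 9 = 27
  'A': 4 records × 8 = 32
Step 3: Sum all mapped values = 73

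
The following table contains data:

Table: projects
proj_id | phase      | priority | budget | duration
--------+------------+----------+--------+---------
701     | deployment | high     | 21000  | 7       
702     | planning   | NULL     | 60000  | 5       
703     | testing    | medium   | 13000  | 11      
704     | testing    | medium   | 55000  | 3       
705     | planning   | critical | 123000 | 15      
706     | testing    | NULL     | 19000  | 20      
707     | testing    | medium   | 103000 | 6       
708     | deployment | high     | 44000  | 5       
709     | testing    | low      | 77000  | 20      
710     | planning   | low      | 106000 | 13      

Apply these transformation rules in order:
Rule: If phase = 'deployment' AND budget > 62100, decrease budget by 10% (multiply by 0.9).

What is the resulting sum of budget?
621000

Step 1: Find records where phase = 'deployment' AND budget > 62100
Step 2: 0 records match, summing to 0
Step 3: After multiplier: 0 × 0.9 = 0.0
Step 4: Unaffected records sum: 621000
Step 5: Final sum = 0.0 + 621000 = 621000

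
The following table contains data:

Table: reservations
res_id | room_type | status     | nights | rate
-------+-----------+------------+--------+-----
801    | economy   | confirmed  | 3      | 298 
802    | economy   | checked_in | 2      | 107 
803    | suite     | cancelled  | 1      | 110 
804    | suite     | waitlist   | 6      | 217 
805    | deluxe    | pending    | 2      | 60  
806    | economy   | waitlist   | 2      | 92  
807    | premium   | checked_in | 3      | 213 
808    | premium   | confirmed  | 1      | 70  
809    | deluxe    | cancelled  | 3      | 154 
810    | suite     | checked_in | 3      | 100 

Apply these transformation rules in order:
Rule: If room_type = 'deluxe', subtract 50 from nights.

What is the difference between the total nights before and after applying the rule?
100

Step 1: Original sum of nights = 26
Step 2: 2 records have room_type = 'deluxe'
Step 3: Each affected record changes by -50
Step 4: Total change = 2 × -50 = -100
Step 5: New sum = 26 + -100 = -74
Step 6: Difference = |-74 - 26| = 100
        (Sum decreased by 100)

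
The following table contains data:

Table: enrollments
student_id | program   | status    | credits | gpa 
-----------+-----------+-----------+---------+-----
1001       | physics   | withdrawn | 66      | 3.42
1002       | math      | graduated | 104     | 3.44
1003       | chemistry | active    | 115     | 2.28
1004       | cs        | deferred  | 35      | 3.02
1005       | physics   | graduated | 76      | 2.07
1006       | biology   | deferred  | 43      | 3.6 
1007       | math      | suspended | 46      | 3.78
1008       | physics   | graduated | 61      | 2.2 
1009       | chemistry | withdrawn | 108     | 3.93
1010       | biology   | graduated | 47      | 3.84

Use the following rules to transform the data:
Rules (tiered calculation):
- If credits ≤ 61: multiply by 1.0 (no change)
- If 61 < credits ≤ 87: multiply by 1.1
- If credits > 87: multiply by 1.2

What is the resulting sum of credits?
780.6

Step 1: Tier 1 (credits ≤ 61): 5 records, sum = 232 × 1.0 = 232.0
Step 2: Tier 2 (61 < credits ≤ 87): 2 records, sum = 142 × 1.1 = 156.2
Step 3: Tier 3 (credits > 87): 3 records, sum = 327 × 1.2 = 392.4
Step 4: Final sum = 232.0 + 156.2 + 392.4 = 780.6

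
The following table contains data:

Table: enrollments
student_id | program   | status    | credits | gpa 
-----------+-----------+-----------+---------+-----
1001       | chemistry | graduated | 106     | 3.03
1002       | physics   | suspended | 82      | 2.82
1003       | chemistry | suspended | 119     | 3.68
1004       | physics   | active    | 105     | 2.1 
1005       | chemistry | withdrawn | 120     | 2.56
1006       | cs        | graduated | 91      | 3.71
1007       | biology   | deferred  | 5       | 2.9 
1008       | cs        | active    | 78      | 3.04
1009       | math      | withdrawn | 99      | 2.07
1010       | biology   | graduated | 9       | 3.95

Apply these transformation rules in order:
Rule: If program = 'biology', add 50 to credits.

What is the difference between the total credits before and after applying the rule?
100

Step 1: Original sum of credits = 814
Step 2: 2 records have program = 'biology'
Step 3: Each affected record changes by 50
Step 4: Total change = 2 × 50 = 100
Step 5: New sum = 814 + 100 = 914
Step 6: Difference = |914 - 814| = 100
        (Sum increased by 100)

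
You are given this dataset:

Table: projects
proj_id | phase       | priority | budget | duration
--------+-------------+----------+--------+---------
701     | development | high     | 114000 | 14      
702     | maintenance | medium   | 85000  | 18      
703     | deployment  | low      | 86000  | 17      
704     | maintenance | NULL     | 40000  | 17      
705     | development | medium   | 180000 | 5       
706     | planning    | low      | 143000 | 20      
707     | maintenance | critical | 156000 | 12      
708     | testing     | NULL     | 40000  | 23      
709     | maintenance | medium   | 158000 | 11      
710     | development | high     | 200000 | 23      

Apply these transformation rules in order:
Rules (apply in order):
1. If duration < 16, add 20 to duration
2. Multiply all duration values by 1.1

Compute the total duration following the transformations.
264.0

Step 1: Apply Rule 1 - Add 20 to records with duration < 16
  - 4 records affected: 42 + (4 × 20) = 122
  - Unaffected records: 118
  - Sum after Rule 1: 240
Step 2: Apply Rule 2 - Multiply all by 1.1
  - 240 × 1.1 = 264.0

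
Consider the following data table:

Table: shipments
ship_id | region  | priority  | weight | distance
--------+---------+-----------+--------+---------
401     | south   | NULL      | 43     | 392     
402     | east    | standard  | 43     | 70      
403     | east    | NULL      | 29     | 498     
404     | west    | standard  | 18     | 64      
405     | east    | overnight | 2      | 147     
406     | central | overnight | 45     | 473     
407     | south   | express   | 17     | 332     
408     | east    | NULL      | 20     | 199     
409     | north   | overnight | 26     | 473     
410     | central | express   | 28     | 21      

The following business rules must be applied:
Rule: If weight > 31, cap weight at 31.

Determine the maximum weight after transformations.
31

Step 1: Original maximum weight = 45
Step 2: Apply cap at 31
Step 3: 3 records had weight > 31 and were capped
Step 4: Maximum after transformation = 31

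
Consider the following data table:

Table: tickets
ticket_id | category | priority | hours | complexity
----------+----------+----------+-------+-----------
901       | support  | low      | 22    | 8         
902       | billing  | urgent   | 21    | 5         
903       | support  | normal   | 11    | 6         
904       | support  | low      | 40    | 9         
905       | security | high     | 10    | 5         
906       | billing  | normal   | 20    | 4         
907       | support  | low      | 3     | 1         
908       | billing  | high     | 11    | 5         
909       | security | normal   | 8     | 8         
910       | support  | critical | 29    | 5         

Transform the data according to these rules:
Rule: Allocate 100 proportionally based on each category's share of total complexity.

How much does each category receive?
billing: 25.0, security: 23.21, support: 51.79

Step 1: Calculate total complexity = 56
Step 2: Calculate each category's proportion:
  billing: 14/56 = 25.00% → 25.0
  security: 13/56 = 23.21% → 23.21
  support: 29/56 = 51.79% → 51.79
Step 3: Verify: sum of allocations ≈ 100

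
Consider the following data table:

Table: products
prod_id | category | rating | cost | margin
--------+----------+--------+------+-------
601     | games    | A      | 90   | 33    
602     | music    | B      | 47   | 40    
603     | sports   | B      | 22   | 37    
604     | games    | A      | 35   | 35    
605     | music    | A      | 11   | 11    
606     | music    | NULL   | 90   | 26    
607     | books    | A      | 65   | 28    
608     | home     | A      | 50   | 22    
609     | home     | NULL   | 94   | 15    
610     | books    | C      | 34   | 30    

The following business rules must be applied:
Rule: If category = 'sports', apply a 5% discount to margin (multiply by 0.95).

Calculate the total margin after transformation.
275.15

Step 1: Records with category = 'sports' have total margin = 37
Step 2: Apply multiplier: 37 × 0.95 = 35.15
Step 3: Other records total: 240
Step 4: Final sum = 35.15 + 240 = 275.15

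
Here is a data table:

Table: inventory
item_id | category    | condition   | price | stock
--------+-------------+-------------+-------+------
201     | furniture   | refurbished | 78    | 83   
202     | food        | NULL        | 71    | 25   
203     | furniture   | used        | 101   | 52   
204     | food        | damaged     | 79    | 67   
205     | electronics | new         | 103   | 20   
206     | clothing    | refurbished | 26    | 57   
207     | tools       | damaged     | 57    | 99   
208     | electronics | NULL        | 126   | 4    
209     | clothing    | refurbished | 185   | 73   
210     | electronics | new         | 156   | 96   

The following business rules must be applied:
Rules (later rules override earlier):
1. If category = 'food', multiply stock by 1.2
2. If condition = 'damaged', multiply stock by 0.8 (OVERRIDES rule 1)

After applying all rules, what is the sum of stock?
547.8

Step 1: Rule 2 takes priority for records with condition = 'damaged'
  - 2 records: 166 × 0.8 = 132.8
Step 2: Rule 1 applies to remaining records with category = 'food'
  - 1 records: 25 × 1.2 = 30.0
Step 3: Other records unchanged: 385
Step 4: Final sum = 132.8 + 30.0 + 385 = 547.8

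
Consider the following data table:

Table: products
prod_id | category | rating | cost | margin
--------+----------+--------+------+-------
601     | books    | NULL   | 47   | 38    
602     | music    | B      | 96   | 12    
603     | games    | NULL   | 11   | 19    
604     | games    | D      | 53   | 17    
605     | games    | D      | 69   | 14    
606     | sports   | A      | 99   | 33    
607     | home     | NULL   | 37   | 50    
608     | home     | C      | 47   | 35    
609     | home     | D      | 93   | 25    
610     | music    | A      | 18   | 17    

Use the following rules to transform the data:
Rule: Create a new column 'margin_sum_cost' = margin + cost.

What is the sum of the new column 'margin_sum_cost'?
830

Step 1: For each record, compute margin + cost
Example calculations:
  38 + 47 = 85
  12 + 96 = 108
  19 + 11 = 30
  ...
Step 2: Sum all derived values
Step 3: Total = 830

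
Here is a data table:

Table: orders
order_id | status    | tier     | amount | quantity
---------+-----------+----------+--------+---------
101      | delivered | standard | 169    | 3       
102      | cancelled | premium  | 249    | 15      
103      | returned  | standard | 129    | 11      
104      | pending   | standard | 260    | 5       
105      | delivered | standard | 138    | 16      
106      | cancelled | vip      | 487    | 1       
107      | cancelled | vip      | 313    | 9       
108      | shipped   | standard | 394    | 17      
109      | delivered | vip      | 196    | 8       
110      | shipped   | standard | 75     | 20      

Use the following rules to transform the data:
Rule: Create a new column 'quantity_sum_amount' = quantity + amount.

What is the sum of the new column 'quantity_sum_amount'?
2515

Step 1: For each record, compute quantity + amount
Example calculations:
  3 + 169 = 172
  15 + 249 = 264
  11 + 129 = 140
  ...
Step 2: Sum all derived values
Step 3: Total = 2515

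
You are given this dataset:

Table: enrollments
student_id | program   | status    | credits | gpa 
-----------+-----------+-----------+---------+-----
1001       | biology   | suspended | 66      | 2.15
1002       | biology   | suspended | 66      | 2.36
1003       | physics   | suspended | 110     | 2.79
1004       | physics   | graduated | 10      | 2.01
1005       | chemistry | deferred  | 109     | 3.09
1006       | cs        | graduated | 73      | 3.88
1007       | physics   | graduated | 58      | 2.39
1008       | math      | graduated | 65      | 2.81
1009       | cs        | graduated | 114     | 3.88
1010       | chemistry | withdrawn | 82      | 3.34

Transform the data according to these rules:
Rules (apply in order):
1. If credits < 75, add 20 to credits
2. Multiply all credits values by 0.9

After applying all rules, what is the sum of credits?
785.7

Step 1: Apply Rule 1 - Add 20 to records with credits < 75
  - 6 records affected: 338 + (6 × 20) = 458
  - Unaffected records: 415
  - Sum after Rule 1: 873
Step 2: Apply Rule 2 - Multiply all by 0.9
  - 873 × 0.9 = 785.7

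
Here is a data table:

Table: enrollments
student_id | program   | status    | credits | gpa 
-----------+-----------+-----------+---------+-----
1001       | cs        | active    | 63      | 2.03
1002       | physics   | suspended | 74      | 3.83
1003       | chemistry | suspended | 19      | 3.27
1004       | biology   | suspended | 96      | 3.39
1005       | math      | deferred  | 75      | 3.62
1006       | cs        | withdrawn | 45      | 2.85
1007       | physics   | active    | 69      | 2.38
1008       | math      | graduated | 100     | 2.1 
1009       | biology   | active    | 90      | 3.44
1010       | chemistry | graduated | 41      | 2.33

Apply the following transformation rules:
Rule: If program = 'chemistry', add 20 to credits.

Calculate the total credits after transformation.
712

Step 1: Count records where program = 'chemistry': 2
Step 2: Total bonus added: 2 × 20 = 40
Step 3: Original sum of credits: 672
Step 4: Final sum = 672 + 40 = 712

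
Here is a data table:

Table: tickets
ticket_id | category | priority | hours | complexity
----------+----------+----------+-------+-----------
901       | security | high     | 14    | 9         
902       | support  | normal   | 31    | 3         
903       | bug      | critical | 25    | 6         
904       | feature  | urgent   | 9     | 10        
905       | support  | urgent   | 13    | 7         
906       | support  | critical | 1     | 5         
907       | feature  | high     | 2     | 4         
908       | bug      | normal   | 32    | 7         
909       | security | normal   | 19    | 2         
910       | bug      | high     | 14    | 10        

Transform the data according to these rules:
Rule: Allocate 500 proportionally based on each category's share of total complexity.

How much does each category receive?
bug: 182.54, feature: 111.11, security: 87.3, support: 119.05

Step 1: Calculate total complexity = 63
Step 2: Calculate each category's proportion:
  bug: 23/63 = 36.51% → 182.54
  feature: 14/63 = 22.22% → 111.11
  security: 11/63 = 17.46% → 87.3
  support: 15/63 = 23.81% → 119.05
Step 3: Verify: sum of allocations ≈ 500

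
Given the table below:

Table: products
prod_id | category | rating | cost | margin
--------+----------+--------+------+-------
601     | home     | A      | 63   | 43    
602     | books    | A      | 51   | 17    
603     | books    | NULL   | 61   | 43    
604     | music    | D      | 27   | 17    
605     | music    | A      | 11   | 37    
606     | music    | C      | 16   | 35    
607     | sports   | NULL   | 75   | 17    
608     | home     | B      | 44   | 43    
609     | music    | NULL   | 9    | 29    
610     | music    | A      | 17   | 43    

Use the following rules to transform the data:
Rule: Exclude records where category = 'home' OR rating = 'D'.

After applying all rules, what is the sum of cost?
240

Step 1: Find records where category = 'home' OR rating = 'D'
Step 2: 3 records match, summing to 134
Step 3: Original sum: 374
Step 4: Remaining sum = 374 - 134 = 240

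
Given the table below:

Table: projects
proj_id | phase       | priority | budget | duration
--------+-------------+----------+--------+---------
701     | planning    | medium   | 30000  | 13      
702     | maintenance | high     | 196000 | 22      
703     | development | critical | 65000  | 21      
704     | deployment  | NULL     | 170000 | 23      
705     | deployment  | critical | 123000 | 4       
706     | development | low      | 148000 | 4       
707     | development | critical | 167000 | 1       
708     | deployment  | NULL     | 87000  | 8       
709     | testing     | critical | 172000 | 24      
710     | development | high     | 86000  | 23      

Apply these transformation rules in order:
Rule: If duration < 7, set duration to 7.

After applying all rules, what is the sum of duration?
155

Step 1: 3 records have duration < 7
Step 2: These records originally summed to 9
Step 3: After setting to minimum: 3 × 7 = 21
Step 4: Unaffected records sum: 134
Step 5: Final sum = 21 + 134 = 155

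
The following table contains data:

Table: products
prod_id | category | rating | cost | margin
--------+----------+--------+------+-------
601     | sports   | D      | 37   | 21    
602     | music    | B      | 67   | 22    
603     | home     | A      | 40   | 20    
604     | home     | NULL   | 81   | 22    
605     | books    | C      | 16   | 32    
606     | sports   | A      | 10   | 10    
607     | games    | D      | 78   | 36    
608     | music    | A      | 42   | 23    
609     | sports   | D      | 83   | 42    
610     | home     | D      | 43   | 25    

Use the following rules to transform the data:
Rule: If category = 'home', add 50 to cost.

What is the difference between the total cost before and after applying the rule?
150

Step 1: Original sum of cost = 497
Step 2: 3 records have category = 'home'
Step 3: Each affected record changes by 50
Step 4: Total change = 3 × 50 = 150
Step 5: New sum = 497 + 150 = 647
Step 6: Difference = |647 - 497| = 150
        (Sum increased by 150)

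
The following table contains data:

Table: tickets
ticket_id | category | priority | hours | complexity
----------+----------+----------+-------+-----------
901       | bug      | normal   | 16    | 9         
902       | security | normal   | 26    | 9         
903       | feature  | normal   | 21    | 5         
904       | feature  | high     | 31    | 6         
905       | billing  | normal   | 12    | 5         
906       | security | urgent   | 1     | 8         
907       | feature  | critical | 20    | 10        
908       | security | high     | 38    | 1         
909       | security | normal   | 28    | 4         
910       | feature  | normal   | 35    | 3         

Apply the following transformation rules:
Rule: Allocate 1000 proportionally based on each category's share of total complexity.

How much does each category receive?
billing: 83.33, bug: 150.0, feature: 400.0, security: 366.67

Step 1: Calculate total complexity = 60
Step 2: Calculate each category's proportion:
  billing: 5/60 = 8.33% → 83.33
  bug: 9/60 = 15.00% → 150.0
  feature: 24/60 = 40.00% → 400.0
  security: 22/60 = 36.67% → 366.67
Step 3: Verify: sum of allocations ≈ 1000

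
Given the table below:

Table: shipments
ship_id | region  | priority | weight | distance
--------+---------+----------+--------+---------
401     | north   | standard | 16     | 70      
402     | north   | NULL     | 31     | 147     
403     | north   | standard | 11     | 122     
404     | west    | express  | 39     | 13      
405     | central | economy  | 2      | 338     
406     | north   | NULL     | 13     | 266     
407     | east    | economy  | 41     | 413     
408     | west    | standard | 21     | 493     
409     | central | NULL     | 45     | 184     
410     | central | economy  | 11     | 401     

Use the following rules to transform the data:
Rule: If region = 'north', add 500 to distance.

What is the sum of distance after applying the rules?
4447

Step 1: Count records where region = 'north': 4
Step 2: Total bonus added: 4 × 500 = 2000
Step 3: Original sum of distance: 2447
Step 4: Final sum = 2447 + 2000 = 4447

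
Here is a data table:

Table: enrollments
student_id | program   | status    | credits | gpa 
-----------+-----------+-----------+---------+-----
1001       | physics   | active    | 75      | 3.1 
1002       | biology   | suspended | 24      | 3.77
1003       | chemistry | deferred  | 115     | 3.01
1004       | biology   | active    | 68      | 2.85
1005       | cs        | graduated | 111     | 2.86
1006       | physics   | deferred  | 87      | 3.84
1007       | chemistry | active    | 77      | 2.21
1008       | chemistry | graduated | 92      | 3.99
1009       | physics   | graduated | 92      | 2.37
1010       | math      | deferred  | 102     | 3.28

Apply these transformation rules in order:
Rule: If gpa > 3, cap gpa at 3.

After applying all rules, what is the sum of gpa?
28.29

Step 1: 6 records have gpa > 3
Step 2: These records originally summed to 20.99
Step 3: After capping: 6 × 3 = 18
Step 4: Unaffected records sum: 10.29
Step 5: Final sum = 18 + 10.29 = 28.29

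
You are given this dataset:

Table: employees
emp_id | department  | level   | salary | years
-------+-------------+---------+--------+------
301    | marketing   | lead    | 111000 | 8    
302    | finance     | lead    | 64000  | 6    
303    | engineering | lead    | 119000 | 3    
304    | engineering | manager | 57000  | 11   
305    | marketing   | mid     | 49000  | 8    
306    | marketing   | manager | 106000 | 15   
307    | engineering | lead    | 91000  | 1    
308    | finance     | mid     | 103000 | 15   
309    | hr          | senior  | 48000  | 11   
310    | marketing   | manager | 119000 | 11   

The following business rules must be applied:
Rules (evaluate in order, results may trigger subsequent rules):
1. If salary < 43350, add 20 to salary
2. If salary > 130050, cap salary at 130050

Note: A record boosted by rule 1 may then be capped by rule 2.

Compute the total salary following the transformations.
867000

Step 1: Apply rule 1 to records with salary < 43350
  - 0 records get bonus of 20
  - Of these, 0 records then exceed 130050 and get capped
Step 2: Apply rule 2 to records with salary > 130050
  - 0 records (original) are capped
Step 3: Calculate final sum = 867000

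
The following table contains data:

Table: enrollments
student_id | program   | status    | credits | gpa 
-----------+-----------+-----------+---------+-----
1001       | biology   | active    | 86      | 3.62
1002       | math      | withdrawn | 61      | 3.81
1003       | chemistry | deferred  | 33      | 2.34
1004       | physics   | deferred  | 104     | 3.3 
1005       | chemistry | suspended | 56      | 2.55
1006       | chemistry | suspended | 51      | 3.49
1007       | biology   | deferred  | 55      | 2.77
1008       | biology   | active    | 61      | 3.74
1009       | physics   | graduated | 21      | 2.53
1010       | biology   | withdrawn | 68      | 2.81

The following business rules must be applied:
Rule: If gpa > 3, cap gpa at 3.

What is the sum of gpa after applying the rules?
28.0

Step 1: 5 records have gpa > 3
Step 2: These records originally summed to 17.96
Step 3: After capping: 5 × 3 = 15
Step 4: Unaffected records sum: 13.0
Step 5: Final sum = 15 + 13.0 = 28.0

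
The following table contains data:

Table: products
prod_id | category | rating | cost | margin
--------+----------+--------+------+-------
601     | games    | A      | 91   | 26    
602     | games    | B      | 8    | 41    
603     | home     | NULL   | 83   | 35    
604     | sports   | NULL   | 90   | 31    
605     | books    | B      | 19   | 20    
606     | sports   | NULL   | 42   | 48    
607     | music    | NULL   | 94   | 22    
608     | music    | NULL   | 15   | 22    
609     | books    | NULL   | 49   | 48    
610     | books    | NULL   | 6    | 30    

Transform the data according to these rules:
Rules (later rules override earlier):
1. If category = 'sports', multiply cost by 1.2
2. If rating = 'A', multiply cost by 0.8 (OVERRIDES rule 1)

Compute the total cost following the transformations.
505.2

Step 1: Rule 2 takes priority for records with rating = 'A'
  - 1 records: 91 × 0.8 = 72.8
Step 2: Rule 1 applies to remaining records with category = 'sports'
  - 2 records: 132 × 1.2 = 158.4
Step 3: Other records unchanged: 274
Step 4: Final sum = 72.8 + 158.4 + 274 = 505.2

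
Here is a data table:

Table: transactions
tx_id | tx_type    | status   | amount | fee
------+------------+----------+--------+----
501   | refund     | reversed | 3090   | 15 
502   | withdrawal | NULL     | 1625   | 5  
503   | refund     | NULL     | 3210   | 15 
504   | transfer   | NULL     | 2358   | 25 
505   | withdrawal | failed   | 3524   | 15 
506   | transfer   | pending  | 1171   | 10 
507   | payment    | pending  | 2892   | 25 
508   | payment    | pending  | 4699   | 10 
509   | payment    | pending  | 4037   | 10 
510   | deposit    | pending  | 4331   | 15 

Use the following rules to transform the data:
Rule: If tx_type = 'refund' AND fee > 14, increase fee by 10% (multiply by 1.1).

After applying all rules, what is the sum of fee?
148.0

Step 1: Find records where tx_type = 'refund' AND fee > 14
Step 2: 2 records match, summing to 30
Step 3: After multiplier: 30 × 1.1 = 33.0
Step 4: Unaffected records sum: 115
Step 5: Final sum = 33.0 + 115 = 148.0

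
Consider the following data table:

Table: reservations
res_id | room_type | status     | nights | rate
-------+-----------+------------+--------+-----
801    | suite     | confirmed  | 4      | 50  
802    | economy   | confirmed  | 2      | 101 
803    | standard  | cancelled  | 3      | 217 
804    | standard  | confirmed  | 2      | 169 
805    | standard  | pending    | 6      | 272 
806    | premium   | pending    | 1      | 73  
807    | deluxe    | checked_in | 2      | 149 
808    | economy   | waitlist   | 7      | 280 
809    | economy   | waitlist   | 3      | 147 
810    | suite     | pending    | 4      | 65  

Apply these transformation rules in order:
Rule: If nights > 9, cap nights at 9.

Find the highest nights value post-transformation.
7

Step 1: Original maximum nights = 7
Step 2: Check cap of 9 against maximum
Step 3: No records exceed the cap (max 7 <= cap 9), so no capping applies
Step 4: Maximum after transformation = 7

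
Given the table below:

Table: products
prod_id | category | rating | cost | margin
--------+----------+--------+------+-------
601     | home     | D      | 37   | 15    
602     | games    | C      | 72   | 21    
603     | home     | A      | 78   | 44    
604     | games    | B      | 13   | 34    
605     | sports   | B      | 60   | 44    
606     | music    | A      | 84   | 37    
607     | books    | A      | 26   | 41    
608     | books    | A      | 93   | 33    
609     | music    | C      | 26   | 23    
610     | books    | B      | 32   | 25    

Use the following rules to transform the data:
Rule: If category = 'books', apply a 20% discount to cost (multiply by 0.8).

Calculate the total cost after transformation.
490.8

Step 1: Records with category = 'books' have total cost = 151
Step 2: Apply multiplier: 151 × 0.8 = 120.8
Step 3: Other records total: 370
Step 4: Final sum = 120.8 + 370 = 490.8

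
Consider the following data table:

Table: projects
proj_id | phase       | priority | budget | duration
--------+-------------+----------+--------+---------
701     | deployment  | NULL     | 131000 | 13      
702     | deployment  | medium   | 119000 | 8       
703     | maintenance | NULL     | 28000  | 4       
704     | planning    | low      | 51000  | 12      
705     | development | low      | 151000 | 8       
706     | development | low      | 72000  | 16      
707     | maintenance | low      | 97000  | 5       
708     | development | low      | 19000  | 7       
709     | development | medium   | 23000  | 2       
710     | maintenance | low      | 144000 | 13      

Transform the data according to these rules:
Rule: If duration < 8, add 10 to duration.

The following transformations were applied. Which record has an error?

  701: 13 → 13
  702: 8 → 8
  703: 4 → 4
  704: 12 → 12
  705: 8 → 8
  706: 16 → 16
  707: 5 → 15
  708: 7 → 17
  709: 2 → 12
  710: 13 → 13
Record 703 has an error. The correct transformed value should be 14, not 4.

Step 1: Check each record against the rule
Step 2: Record 703 has duration = 4
Step 3: Since 4 < 8, the bonus should have been applied
Step 4: Correct value = 14, but claimed value = 4
Conclusion: Record 703 has the error.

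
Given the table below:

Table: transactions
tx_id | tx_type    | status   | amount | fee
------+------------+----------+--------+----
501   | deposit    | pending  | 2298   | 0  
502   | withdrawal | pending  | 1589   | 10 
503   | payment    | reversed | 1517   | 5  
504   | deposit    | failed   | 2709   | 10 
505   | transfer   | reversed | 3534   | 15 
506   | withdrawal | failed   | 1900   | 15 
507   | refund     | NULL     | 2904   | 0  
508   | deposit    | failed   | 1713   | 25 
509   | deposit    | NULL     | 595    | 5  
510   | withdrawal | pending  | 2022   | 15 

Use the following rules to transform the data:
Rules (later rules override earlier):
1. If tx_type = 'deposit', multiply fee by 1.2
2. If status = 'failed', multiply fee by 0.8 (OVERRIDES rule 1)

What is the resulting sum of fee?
91.0

Step 1: Rule 2 takes priority for records with status = 'failed'
  - 3 records: 50 × 0.8 = 40.0
Step 2: Rule 1 applies to remaining records with tx_type = 'deposit'
  - 2 records: 5 × 1.2 = 6.0
Step 3: Other records unchanged: 45
Step 4: Final sum = 40.0 + 6.0 + 45 = 91.0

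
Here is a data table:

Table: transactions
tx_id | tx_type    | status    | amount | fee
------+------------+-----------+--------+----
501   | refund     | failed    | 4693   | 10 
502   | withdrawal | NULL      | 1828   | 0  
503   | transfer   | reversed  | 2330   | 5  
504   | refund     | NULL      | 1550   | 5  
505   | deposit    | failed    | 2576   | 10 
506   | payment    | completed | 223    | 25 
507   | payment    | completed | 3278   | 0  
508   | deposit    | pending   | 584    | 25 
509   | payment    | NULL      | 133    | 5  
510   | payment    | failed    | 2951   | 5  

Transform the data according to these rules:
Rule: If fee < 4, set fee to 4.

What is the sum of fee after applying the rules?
98

Step 1: 2 records have fee < 4
Step 2: These records originally summed to 0
Step 3: After setting to minimum: 2 × 4 = 8
Step 4: Unaffected records sum: 90
Step 5: Final sum = 8 + 90 = 98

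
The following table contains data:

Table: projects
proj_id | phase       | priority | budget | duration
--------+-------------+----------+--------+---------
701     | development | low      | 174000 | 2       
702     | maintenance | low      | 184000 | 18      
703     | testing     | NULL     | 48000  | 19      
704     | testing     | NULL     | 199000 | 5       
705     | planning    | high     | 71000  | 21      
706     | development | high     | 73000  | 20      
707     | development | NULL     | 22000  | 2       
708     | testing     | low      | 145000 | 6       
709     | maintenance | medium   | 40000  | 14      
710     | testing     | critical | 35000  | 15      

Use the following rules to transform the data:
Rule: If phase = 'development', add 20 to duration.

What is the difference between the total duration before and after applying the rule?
60

Step 1: Original sum of duration = 122
Step 2: 3 records have phase = 'development'
Step 3: Each affected record changes by 20
Step 4: Total change = 3 × 20 = 60
Step 5: New sum = 122 + 60 = 182
Step 6: Difference = |182 - 122| = 60
        (Sum increased by 60)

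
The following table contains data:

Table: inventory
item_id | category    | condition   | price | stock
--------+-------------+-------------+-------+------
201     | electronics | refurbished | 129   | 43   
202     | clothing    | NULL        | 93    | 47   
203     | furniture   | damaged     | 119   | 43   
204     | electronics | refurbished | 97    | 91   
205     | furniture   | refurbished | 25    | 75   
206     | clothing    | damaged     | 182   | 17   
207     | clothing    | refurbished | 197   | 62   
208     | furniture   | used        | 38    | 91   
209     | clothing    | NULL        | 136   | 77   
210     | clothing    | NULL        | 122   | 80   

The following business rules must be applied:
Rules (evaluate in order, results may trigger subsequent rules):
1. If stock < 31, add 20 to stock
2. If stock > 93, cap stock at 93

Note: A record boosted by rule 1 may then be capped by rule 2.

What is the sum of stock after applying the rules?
646

Step 1: Apply rule 1 to records with stock < 31
  - 1 records get bonus of 20
  - Of these, 0 records then exceed 93 and get capped
Step 2: Apply rule 2 to records with stock > 93
  - 0 records (original) are capped
Step 3: Calculate final sum = 646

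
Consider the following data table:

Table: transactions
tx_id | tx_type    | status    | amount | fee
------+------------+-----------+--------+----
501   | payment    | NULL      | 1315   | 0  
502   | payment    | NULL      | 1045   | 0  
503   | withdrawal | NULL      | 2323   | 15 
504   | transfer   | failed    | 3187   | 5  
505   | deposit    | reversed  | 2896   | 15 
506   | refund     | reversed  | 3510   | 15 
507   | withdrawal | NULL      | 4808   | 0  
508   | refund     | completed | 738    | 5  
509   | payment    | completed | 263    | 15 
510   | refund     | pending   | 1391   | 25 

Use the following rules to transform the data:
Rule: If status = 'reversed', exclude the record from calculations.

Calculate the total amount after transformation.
15070

Step 1: Identify records where status = 'reversed'
Step 2: The excluded records sum to 6406
Step 3: Original total amount = 21476
Step 4: Remaining total = 21476 - 6406 = 15070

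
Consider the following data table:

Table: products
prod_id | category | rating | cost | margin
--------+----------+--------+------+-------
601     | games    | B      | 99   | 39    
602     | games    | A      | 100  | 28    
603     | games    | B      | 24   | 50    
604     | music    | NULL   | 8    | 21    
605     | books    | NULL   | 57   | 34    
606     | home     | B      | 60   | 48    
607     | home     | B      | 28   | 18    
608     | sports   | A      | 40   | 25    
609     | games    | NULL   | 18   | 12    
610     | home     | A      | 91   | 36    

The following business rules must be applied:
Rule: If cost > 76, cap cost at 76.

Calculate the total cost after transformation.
463

Step 1: 3 records have cost > 76
Step 2: These records originally summed to 290
Step 3: After capping: 3 × 76 = 228
Step 4: Unaffected records sum: 235
Step 5: Final sum = 228 + 235 = 463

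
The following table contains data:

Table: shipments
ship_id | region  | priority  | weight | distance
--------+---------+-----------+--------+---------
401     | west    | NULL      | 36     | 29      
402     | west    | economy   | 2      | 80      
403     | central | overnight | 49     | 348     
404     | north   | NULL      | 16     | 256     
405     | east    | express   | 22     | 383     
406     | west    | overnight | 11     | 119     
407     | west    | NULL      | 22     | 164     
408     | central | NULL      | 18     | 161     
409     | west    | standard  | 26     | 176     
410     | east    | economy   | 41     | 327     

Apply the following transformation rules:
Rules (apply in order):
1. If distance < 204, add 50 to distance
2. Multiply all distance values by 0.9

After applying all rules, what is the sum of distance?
2108.7

Step 1: Apply Rule 1 - Add 50 to records with distance < 204
  - 6 records affected: 729 + (6 × 50) = 1029
  - Unaffected records: 1314
  - Sum after Rule 1: 2343
Step 2: Apply Rule 2 - Multiply all by 0.9
  - 2343 × 0.9 = 2108.7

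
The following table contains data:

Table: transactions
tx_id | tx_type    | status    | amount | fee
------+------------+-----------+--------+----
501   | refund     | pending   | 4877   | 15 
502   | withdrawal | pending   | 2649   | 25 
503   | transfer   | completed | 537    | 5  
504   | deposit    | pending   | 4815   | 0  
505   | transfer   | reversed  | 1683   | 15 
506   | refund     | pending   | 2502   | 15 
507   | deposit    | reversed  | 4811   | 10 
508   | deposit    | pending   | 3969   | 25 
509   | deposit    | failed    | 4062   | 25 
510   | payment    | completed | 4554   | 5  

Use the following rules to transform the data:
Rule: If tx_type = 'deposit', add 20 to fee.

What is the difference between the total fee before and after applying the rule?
80

Step 1: Original sum of fee = 140
Step 2: 4 records have tx_type = 'deposit'
Step 3: Each affected record changes by 20
Step 4: Total change = 4 × 20 = 80
Step 5: New sum = 140 + 80 = 220
Step 6: Difference = |220 - 140| = 80
        (Sum increased by 80)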